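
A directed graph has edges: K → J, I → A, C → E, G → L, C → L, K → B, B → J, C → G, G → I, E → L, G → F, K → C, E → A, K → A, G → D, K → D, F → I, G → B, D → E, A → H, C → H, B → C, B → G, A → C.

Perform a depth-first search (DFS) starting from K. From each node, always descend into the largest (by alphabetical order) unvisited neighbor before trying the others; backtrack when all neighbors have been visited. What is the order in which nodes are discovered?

Visit K
K → J
K → D
D → E
E → L
E → A
A → H
A → C
C → G
G → I
G → F
G → B

K → J → D → E → L → A → H → C → G → I → F → B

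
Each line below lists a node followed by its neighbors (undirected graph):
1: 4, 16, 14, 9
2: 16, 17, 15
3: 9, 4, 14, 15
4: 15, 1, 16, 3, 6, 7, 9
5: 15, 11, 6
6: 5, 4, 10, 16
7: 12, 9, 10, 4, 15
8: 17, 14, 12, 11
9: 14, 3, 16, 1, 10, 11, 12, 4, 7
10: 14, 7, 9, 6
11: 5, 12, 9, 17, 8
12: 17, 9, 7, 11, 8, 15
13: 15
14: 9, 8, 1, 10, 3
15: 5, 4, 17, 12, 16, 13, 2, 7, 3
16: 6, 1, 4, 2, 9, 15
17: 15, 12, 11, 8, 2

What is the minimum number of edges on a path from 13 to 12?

Level 0: 13
Level 1: 15
Level 2: 2, 3, 4, 5, 7, 12, 16, 17
Level 3: 1, 6, 8, 9, 10, 11, 14
12 first appears at level 2.

2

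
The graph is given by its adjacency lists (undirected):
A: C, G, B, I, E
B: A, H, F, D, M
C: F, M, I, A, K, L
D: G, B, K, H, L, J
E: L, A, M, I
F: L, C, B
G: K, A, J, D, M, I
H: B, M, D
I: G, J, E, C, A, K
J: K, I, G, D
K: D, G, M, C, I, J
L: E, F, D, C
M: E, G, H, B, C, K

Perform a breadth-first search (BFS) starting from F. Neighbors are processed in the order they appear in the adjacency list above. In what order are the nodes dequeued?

Visit F; enqueue L, C, B → queue [L, C, B]
Visit L; enqueue E, D → queue [C, B, E, D]
Visit C; enqueue M, I, A, K → queue [B, E, D, M, I, A, K]
Visit B; enqueue H → queue [E, D, M, I, A, K, H]
Visit E → queue [D, M, I, A, K, H]
Visit D; enqueue G, J → queue [M, I, A, K, H, G, J]
Visit M → queue [I, A, K, H, G, J]
Visit I → queue [A, K, H, G, J]
Visit A → queue [K, H, G, J]
Visit K → queue [H, G, J]
Visit H → queue [G, J]
Visit G → queue [J]
Visit J → queue []

F, L, C, B, E, D, M, I, A, K, H, G, J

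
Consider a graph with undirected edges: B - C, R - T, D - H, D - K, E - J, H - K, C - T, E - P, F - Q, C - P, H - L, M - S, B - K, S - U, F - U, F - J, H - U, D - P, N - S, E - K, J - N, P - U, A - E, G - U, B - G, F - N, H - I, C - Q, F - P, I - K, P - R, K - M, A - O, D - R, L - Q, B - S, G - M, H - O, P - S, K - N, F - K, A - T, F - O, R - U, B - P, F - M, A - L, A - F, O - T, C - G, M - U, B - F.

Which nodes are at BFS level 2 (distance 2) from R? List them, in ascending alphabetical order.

A, B, C, E, F, G, H, K, M, O, S

Level 0: R
Level 1: D, P, T, U
Level 2: A, B, C, E, F, G, H, K, M, O, S
Level 3: I, J, L, N, Q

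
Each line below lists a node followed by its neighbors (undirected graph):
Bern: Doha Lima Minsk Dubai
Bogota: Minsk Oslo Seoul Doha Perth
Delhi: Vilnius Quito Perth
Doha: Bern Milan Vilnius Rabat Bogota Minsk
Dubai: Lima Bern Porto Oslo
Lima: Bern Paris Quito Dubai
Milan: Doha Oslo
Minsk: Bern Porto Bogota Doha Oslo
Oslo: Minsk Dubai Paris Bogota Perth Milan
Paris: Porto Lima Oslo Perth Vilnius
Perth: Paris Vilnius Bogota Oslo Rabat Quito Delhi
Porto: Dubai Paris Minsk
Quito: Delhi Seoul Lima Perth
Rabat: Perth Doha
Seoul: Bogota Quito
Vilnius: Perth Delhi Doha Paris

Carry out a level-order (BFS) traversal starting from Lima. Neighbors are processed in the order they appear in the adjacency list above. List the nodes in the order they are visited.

Visit Lima; enqueue Bern, Paris, Quito, Dubai → queue [Bern, Paris, Quito, Dubai]
Visit Bern; enqueue Doha, Minsk → queue [Paris, Quito, Dubai, Doha, Minsk]
Visit Paris; enqueue Porto, Oslo, Perth, Vilnius → queue [Quito, Dubai, Doha, Minsk, Porto, Oslo, Perth, Vilnius]
Visit Quito; enqueue Delhi, Seoul → queue [Dubai, Doha, Minsk, Porto, Oslo, Perth, Vilnius, Delhi, Seoul]
Visit Dubai → queue [Doha, Minsk, Porto, Oslo, Perth, Vilnius, Delhi, Seoul]
Visit Doha; enqueue Milan, Rabat, Bogota → queue [Minsk, Porto, Oslo, Perth, Vilnius, Delhi, Seoul, Milan, Rabat, Bogota]
Visit Minsk → queue [Porto, Oslo, Perth, Vilnius, Delhi, Seoul, Milan, Rabat, Bogota]
Visit Porto → queue [Oslo, Perth, Vilnius, Delhi, Seoul, Milan, Rabat, Bogota]
Visit Oslo → queue [Perth, Vilnius, Delhi, Seoul, Milan, Rabat, Bogota]
Visit Perth → queue [Vilnius, Delhi, Seoul, Milan, Rabat, Bogota]
Visit Vilnius → queue [Delhi, Seoul, Milan, Rabat, Bogota]
Visit Delhi → queue [Seoul, Milan, Rabat, Bogota]
Visit Seoul → queue [Milan, Rabat, Bogota]
Visit Milan → queue [Rabat, Bogota]
Visit Rabat → queue [Bogota]
Visit Bogota → queue []

Lima, Bern, Paris, Quito, Dubai, Doha, Minsk, Porto, Oslo, Perth, Vilnius, Delhi, Seoul, Milan, Rabat, Bogota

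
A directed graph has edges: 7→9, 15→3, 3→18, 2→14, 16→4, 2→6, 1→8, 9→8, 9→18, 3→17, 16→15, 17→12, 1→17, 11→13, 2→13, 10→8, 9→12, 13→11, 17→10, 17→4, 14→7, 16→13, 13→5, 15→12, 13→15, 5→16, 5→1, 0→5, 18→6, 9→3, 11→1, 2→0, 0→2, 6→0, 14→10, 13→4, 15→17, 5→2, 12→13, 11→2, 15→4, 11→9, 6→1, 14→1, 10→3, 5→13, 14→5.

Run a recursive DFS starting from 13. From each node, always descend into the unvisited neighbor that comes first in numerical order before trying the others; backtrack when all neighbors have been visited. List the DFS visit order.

13 -> 4 -> 5 -> 1 -> 8 -> 17 -> 10 -> 3 -> 18 -> 6 -> 0 -> 2 -> 14 -> 7 -> 9 -> 12 -> 16 -> 15 -> 11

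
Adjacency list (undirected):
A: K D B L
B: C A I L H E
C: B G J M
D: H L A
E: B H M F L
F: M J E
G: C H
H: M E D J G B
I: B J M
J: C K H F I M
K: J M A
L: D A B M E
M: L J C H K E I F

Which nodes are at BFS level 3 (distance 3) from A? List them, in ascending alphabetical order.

Level 0: A
Level 1: B, D, K, L
Level 2: C, E, H, I, J, M
Level 3: F, G

F, G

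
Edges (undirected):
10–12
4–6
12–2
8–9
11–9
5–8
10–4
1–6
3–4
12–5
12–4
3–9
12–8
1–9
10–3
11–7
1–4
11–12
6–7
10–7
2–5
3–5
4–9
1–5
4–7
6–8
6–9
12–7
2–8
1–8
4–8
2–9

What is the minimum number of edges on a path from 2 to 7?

2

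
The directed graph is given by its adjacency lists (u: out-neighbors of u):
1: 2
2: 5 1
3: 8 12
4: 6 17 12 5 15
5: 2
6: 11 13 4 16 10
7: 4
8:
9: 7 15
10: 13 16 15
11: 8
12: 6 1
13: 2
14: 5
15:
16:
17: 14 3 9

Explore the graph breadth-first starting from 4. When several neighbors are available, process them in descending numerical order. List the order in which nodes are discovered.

Visit 4; enqueue 17, 15, 12, 6, 5 → queue [17, 15, 12, 6, 5]
Visit 17; enqueue 14, 9, 3 → queue [15, 12, 6, 5, 14, 9, 3]
Visit 15 → queue [12, 6, 5, 14, 9, 3]
Visit 12; enqueue 1 → queue [6, 5, 14, 9, 3, 1]
Visit 6; enqueue 16, 13, 11, 10 → queue [5, 14, 9, 3, 1, 16, 13, 11, 10]
Visit 5; enqueue 2 → queue [14, 9, 3, 1, 16, 13, 11, 10, 2]
Visit 14 → queue [9, 3, 1, 16, 13, 11, 10, 2]
Visit 9; enqueue 7 → queue [3, 1, 16, 13, 11, 10, 2, 7]
Visit 3; enqueue 8 → queue [1, 16, 13, 11, 10, 2, 7, 8]
Visit 1 → queue [16, 13, 11, 10, 2, 7, 8]
Visit 16 → queue [13, 11, 10, 2, 7, 8]
Visit 13 → queue [11, 10, 2, 7, 8]
Visit 11 → queue [10, 2, 7, 8]
Visit 10 → queue [2, 7, 8]
Visit 2 → queue [7, 8]
Visit 7 → queue [8]
Visit 8 → queue []

4 -> 17 -> 15 -> 12 -> 6 -> 5 -> 14 -> 9 -> 3 -> 1 -> 16 -> 13 -> 11 -> 10 -> 2 -> 7 -> 8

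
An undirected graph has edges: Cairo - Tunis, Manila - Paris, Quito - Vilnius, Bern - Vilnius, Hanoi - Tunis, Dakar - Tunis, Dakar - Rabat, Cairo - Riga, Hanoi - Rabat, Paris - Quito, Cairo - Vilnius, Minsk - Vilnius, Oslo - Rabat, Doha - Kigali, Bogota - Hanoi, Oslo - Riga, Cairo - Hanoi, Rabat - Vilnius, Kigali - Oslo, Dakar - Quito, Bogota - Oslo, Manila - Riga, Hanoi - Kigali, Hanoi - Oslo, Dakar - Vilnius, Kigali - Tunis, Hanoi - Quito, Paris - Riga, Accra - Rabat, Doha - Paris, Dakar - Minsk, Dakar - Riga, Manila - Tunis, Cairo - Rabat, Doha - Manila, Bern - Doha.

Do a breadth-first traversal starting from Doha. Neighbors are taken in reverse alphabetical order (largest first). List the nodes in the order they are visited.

Doha Paris Manila Kigali Bern Riga Quito Tunis Oslo Hanoi Vilnius Dakar Cairo Rabat Bogota Minsk Accra

Visit Doha; enqueue Paris, Manila, Kigali, Bern → queue [Paris, Manila, Kigali, Bern]
Visit Paris; enqueue Riga, Quito → queue [Manila, Kigali, Bern, Riga, Quito]
Visit Manila; enqueue Tunis → queue [Kigali, Bern, Riga, Quito, Tunis]
Visit Kigali; enqueue Oslo, Hanoi → queue [Bern, Riga, Quito, Tunis, Oslo, Hanoi]
Visit Bern; enqueue Vilnius → queue [Riga, Quito, Tunis, Oslo, Hanoi, Vilnius]
Visit Riga; enqueue Dakar, Cairo → queue [Quito, Tunis, Oslo, Hanoi, Vilnius, Dakar, Cairo]
Visit Quito → queue [Tunis, Oslo, Hanoi, Vilnius, Dakar, Cairo]
Visit Tunis → queue [Oslo, Hanoi, Vilnius, Dakar, Cairo]
Visit Oslo; enqueue Rabat, Bogota → queue [Hanoi, Vilnius, Dakar, Cairo, Rabat, Bogota]
Visit Hanoi → queue [Vilnius, Dakar, Cairo, Rabat, Bogota]
Visit Vilnius; enqueue Minsk → queue [Dakar, Cairo, Rabat, Bogota, Minsk]
Visit Dakar → queue [Cairo, Rabat, Bogota, Minsk]
Visit Cairo → queue [Rabat, Bogota, Minsk]
Visit Rabat; enqueue Accra → queue [Bogota, Minsk, Accra]
Visit Bogota → queue [Minsk, Accra]
Visit Minsk → queue [Accra]
Visit Accra → queue []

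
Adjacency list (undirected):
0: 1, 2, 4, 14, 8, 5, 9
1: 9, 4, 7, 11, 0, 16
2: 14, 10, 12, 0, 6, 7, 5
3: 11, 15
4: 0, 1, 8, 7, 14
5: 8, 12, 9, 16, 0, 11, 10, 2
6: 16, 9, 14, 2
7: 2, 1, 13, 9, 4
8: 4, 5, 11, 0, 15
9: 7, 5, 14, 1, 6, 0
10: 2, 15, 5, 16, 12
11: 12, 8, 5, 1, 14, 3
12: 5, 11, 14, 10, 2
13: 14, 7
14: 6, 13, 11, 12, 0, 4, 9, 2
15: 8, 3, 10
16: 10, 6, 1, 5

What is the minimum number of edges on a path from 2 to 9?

2

Level 0: 2
Level 1: 0, 5, 6, 7, 10, 12, 14
Level 2: 1, 4, 8, 9, 11, 13, 15, 16
Level 3: 3
9 first appears at level 2.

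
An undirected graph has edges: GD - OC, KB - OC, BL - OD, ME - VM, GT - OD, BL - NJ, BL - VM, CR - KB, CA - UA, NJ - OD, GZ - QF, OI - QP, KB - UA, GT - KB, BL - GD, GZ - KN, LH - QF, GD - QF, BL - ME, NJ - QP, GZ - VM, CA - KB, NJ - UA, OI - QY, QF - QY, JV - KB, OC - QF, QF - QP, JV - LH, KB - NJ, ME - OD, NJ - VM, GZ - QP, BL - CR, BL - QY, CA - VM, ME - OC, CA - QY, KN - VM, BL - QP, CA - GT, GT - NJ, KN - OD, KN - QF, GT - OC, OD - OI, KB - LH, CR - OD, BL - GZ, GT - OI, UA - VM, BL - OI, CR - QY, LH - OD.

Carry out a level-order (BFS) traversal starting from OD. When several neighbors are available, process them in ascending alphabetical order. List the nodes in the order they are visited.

Visit OD; enqueue BL, CR, GT, KN, LH, ME, NJ, OI → queue [BL, CR, GT, KN, LH, ME, NJ, OI]
Visit BL; enqueue GD, GZ, QP, QY, VM → queue [CR, GT, KN, LH, ME, NJ, OI, GD, GZ, QP, QY, VM]
Visit CR; enqueue KB → queue [GT, KN, LH, ME, NJ, OI, GD, GZ, QP, QY, VM, KB]
Visit GT; enqueue CA, OC → queue [KN, LH, ME, NJ, OI, GD, GZ, QP, QY, VM, KB, CA, OC]
Visit KN; enqueue QF → queue [LH, ME, NJ, OI, GD, GZ, QP, QY, VM, KB, CA, OC, QF]
Visit LH; enqueue JV → queue [ME, NJ, OI, GD, GZ, QP, QY, VM, KB, CA, OC, QF, JV]
Visit ME → queue [NJ, OI, GD, GZ, QP, QY, VM, KB, CA, OC, QF, JV]
Visit NJ; enqueue UA → queue [OI, GD, GZ, QP, QY, VM, KB, CA, OC, QF, JV, UA]
Visit OI → queue [GD, GZ, QP, QY, VM, KB, CA, OC, QF, JV, UA]
Visit GD → queue [GZ, QP, QY, VM, KB, CA, OC, QF, JV, UA]
Visit GZ → queue [QP, QY, VM, KB, CA, OC, QF, JV, UA]
Visit QP → queue [QY, VM, KB, CA, OC, QF, JV, UA]
Visit QY → queue [VM, KB, CA, OC, QF, JV, UA]
Visit VM → queue [KB, CA, OC, QF, JV, UA]
Visit KB → queue [CA, OC, QF, JV, UA]
Visit CA → queue [OC, QF, JV, UA]
Visit OC → queue [QF, JV, UA]
Visit QF → queue [JV, UA]
Visit JV → queue [UA]
Visit UA → queue []

OD -> BL -> CR -> GT -> KN -> LH -> ME -> NJ -> OI -> GD -> GZ -> QP -> QY -> VM -> KB -> CA -> OC -> QF -> JV -> UA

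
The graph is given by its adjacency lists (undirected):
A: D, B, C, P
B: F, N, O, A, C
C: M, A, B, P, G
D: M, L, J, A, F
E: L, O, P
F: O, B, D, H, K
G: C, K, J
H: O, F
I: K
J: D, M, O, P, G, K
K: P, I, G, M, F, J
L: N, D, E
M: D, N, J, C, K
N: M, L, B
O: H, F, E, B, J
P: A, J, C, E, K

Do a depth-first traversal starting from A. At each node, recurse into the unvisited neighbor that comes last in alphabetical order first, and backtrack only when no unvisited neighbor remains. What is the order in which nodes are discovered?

A, P, K, M, N, L, E, O, J, G, C, B, F, H, D, I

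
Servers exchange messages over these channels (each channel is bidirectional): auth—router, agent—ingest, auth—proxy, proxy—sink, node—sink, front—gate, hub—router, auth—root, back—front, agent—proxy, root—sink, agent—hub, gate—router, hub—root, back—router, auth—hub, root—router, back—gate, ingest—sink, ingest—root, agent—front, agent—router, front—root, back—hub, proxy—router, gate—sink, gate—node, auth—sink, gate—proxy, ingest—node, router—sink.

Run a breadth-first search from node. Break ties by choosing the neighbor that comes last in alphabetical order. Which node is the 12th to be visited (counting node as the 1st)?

Visit node; enqueue sink, ingest, gate → queue [sink, ingest, gate]
Visit sink; enqueue router, root, proxy, auth → queue [ingest, gate, router, root, proxy, auth]
Visit ingest; enqueue agent → queue [gate, router, root, proxy, auth, agent]
Visit gate; enqueue front, back → queue [router, root, proxy, auth, agent, front, back]
Visit router; enqueue hub → queue [root, proxy, auth, agent, front, back, hub]
Visit root → queue [proxy, auth, agent, front, back, hub]
Visit proxy → queue [auth, agent, front, back, hub]
Visit auth → queue [agent, front, back, hub]
Visit agent → queue [front, back, hub]
Visit front → queue [back, hub]
Visit back → queue [hub]
Visit hub → queue []

Visit order: node, sink, ingest, gate, router, root, proxy, auth, agent, front, back, hub

hub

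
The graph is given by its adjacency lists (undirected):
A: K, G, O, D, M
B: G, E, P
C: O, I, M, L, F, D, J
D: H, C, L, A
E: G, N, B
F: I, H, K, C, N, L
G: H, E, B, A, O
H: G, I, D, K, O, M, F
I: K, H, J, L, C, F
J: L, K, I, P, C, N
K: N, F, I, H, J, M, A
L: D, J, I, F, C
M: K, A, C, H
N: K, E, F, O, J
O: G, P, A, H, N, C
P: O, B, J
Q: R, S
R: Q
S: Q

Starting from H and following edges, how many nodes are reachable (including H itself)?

16

BFS from H visits: H, O, M, K, I, G, F, D, P, N, C, A, J, L, E, B
Reachable nodes: 16 of 19 total.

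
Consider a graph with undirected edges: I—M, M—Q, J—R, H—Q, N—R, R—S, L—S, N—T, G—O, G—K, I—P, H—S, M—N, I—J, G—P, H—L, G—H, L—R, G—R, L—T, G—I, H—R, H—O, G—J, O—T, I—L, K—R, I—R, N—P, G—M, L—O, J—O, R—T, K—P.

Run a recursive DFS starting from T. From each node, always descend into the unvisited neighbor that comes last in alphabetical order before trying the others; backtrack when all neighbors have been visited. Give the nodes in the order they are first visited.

T, R, S, L, O, J, I, P, N, M, Q, H, G, K

Visit T
T → R
R → S
S → L
L → O
O → J
J → I
I → P
P → N
N → M
M → Q
Q → H
H → G
G → K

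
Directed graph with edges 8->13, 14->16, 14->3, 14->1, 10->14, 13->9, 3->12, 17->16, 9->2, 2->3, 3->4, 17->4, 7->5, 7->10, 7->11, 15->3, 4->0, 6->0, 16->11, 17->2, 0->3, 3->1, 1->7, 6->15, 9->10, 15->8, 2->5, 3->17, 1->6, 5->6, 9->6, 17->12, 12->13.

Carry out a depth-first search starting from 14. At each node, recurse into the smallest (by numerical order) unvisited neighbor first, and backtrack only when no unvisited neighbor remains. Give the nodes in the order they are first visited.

Visit 14
14 → 1
1 → 6
6 → 0
0 → 3
3 → 4
3 → 12
12 → 13
13 → 9
9 → 2
2 → 5
9 → 10
3 → 17
17 → 16
16 → 11
6 → 15
15 → 8
1 → 7

14, 1, 6, 0, 3, 4, 12, 13, 9, 2, 5, 10, 17, 16, 11, 15, 8, 7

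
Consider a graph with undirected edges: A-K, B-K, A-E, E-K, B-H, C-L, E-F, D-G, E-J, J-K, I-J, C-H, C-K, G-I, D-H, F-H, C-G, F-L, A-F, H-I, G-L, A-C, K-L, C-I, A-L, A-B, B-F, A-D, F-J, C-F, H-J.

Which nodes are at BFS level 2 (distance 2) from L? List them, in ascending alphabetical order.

Level 0: L
Level 1: A, C, F, G, K
Level 2: B, D, E, H, I, J

B, D, E, H, I, J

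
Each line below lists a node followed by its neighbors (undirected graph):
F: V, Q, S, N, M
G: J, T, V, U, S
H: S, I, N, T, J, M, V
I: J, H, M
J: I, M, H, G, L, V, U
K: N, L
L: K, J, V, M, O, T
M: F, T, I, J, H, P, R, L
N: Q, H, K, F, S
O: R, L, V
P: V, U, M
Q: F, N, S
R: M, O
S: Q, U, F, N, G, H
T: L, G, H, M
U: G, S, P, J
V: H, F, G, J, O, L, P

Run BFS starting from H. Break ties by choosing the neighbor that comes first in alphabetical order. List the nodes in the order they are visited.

Visit H; enqueue I, J, M, N, S, T, V → queue [I, J, M, N, S, T, V]
Visit I → queue [J, M, N, S, T, V]
Visit J; enqueue G, L, U → queue [M, N, S, T, V, G, L, U]
Visit M; enqueue F, P, R → queue [N, S, T, V, G, L, U, F, P, R]
Visit N; enqueue K, Q → queue [S, T, V, G, L, U, F, P, R, K, Q]
Visit S → queue [T, V, G, L, U, F, P, R, K, Q]
Visit T → queue [V, G, L, U, F, P, R, K, Q]
Visit V; enqueue O → queue [G, L, U, F, P, R, K, Q, O]
Visit G → queue [L, U, F, P, R, K, Q, O]
Visit L → queue [U, F, P, R, K, Q, O]
Visit U → queue [F, P, R, K, Q, O]
Visit F → queue [P, R, K, Q, O]
Visit P → queue [R, K, Q, O]
Visit R → queue [K, Q, O]
Visit K → queue [Q, O]
Visit Q → queue [O]
Visit O → queue []

H, I, J, M, N, S, T, V, G, L, U, F, P, R, K, Q, O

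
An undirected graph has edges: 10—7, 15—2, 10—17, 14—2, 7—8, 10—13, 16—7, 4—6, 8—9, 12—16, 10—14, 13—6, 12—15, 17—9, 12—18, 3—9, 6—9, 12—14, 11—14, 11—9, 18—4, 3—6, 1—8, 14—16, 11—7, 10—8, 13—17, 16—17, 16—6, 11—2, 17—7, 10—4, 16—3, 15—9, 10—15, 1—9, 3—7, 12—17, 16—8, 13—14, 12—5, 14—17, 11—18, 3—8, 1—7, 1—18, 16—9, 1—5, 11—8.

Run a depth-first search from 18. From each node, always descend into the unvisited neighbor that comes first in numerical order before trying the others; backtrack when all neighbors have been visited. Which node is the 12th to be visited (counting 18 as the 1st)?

10

Visit 18
18 → 1
1 → 5
5 → 12
12 → 14
14 → 2
2 → 11
11 → 7
7 → 3
3 → 6
6 → 4
4 → 10
10 → 8
8 → 9
9 → 15
9 → 16
16 → 17
17 → 13

Visit order: 18, 1, 5, 12, 14, 2, 11, 7, 3, 6, 4, 10, 8, 9, 15, 16, 17, 13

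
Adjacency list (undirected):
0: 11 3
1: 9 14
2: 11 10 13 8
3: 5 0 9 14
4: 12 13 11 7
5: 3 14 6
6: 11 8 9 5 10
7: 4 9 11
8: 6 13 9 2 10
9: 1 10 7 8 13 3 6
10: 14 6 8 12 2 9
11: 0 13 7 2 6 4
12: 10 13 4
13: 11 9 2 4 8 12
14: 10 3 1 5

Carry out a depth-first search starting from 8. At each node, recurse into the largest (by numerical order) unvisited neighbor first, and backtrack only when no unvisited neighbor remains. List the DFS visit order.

Visit 8
8 → 13
13 → 12
12 → 10
10 → 14
14 → 5
5 → 6
6 → 11
11 → 7
7 → 9
9 → 3
3 → 0
9 → 1
7 → 4
11 → 2

8, 13, 12, 10, 14, 5, 6, 11, 7, 9, 3, 0, 1, 4, 2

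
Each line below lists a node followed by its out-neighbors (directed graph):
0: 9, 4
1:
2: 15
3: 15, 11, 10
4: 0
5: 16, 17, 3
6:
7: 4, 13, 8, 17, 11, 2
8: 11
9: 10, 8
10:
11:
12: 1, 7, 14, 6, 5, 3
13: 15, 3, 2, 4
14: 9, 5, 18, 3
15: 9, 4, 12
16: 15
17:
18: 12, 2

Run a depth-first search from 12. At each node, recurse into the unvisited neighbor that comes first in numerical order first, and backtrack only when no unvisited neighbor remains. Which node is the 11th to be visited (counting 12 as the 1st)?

Visit 12
12 → 1
12 → 3
3 → 10
3 → 11
3 → 15
15 → 4
4 → 0
0 → 9
9 → 8
12 → 5
5 → 16
5 → 17
12 → 6
12 → 7
7 → 2
7 → 13
12 → 14
14 → 18

Visit order: 12, 1, 3, 10, 11, 15, 4, 0, 9, 8, 5, 16, 17, 6, 7, 2, 13, 14, 18

5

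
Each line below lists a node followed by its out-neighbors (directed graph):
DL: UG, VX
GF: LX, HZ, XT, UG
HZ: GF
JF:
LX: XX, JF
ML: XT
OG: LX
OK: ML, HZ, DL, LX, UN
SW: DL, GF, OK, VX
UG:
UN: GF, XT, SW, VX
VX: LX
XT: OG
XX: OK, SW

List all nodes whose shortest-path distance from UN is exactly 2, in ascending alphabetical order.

DL, HZ, LX, OG, OK, UG

Level 0: UN
Level 1: GF, SW, VX, XT
Level 2: DL, HZ, LX, OG, OK, UG
Level 3: JF, ML, XX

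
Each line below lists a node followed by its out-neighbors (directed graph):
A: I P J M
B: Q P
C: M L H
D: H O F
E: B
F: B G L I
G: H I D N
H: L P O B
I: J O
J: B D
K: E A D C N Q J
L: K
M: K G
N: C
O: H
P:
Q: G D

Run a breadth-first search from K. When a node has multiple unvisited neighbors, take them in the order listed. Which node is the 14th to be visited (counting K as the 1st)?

O

Visit K; enqueue E, A, D, C, N, Q, J → queue [E, A, D, C, N, Q, J]
Visit E; enqueue B → queue [A, D, C, N, Q, J, B]
Visit A; enqueue I, P, M → queue [D, C, N, Q, J, B, I, P, M]
Visit D; enqueue H, O, F → queue [C, N, Q, J, B, I, P, M, H, O, F]
Visit C; enqueue L → queue [N, Q, J, B, I, P, M, H, O, F, L]
Visit N → queue [Q, J, B, I, P, M, H, O, F, L]
Visit Q; enqueue G → queue [J, B, I, P, M, H, O, F, L, G]
Visit J → queue [B, I, P, M, H, O, F, L, G]
Visit B → queue [I, P, M, H, O, F, L, G]
Visit I → queue [P, M, H, O, F, L, G]
Visit P → queue [M, H, O, F, L, G]
Visit M → queue [H, O, F, L, G]
Visit H → queue [O, F, L, G]
Visit O → queue [F, L, G]
Visit F → queue [L, G]
Visit L → queue [G]
Visit G → queue []

Visit order: K, E, A, D, C, N, Q, J, B, I, P, M, H, O, F, L, G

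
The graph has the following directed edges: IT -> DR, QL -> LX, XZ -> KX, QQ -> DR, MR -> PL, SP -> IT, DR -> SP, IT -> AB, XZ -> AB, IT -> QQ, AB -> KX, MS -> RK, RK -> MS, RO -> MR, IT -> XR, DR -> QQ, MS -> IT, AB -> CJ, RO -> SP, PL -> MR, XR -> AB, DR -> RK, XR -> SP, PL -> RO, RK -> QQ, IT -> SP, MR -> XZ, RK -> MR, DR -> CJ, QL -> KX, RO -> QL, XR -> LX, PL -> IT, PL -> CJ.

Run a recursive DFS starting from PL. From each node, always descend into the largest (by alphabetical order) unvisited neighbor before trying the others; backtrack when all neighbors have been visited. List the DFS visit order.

Visit PL
PL → RO
RO → SP
SP → IT
IT → XR
XR → LX
XR → AB
AB → KX
AB → CJ
IT → QQ
QQ → DR
DR → RK
RK → MS
RK → MR
MR → XZ
RO → QL

PL RO SP IT XR LX AB KX CJ QQ DR RK MS MR XZ QL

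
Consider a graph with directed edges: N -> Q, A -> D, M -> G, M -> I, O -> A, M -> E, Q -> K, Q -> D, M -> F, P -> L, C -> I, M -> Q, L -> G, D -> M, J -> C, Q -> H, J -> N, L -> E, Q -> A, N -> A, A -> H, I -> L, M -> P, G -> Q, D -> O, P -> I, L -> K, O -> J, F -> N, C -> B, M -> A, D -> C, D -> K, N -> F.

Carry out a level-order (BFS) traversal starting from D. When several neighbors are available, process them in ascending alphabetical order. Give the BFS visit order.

D C K M O B I A E F G P Q J L H N

Visit D; enqueue C, K, M, O → queue [C, K, M, O]
Visit C; enqueue B, I → queue [K, M, O, B, I]
Visit K → queue [M, O, B, I]
Visit M; enqueue A, E, F, G, P, Q → queue [O, B, I, A, E, F, G, P, Q]
Visit O; enqueue J → queue [B, I, A, E, F, G, P, Q, J]
Visit B → queue [I, A, E, F, G, P, Q, J]
Visit I; enqueue L → queue [A, E, F, G, P, Q, J, L]
Visit A; enqueue H → queue [E, F, G, P, Q, J, L, H]
Visit E → queue [F, G, P, Q, J, L, H]
Visit F; enqueue N → queue [G, P, Q, J, L, H, N]
Visit G → queue [P, Q, J, L, H, N]
Visit P → queue [Q, J, L, H, N]
Visit Q → queue [J, L, H, N]
Visit J → queue [L, H, N]
Visit L → queue [H, N]
Visit H → queue [N]
Visit N → queue []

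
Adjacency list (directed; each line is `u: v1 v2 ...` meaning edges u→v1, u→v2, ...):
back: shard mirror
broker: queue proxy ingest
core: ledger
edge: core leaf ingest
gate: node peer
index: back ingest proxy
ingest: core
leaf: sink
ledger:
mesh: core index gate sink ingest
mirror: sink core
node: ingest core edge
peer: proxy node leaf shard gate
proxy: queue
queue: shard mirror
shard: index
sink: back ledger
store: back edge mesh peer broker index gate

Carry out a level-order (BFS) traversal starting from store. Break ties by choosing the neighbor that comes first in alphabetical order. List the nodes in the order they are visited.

Visit store; enqueue back, broker, edge, gate, index, mesh, peer → queue [back, broker, edge, gate, index, mesh, peer]
Visit back; enqueue mirror, shard → queue [broker, edge, gate, index, mesh, peer, mirror, shard]
Visit broker; enqueue ingest, proxy, queue → queue [edge, gate, index, mesh, peer, mirror, shard, ingest, proxy, queue]
Visit edge; enqueue core, leaf → queue [gate, index, mesh, peer, mirror, shard, ingest, proxy, queue, core, leaf]
Visit gate; enqueue node → queue [index, mesh, peer, mirror, shard, ingest, proxy, queue, core, leaf, node]
Visit index → queue [mesh, peer, mirror, shard, ingest, proxy, queue, core, leaf, node]
Visit mesh; enqueue sink → queue [peer, mirror, shard, ingest, proxy, queue, core, leaf, node, sink]
Visit peer → queue [mirror, shard, ingest, proxy, queue, core, leaf, node, sink]
Visit mirror → queue [shard, ingest, proxy, queue, core, leaf, node, sink]
Visit shard → queue [ingest, proxy, queue, core, leaf, node, sink]
Visit ingest → queue [proxy, queue, core, leaf, node, sink]
Visit proxy → queue [queue, core, leaf, node, sink]
Visit queue → queue [core, leaf, node, sink]
Visit core; enqueue ledger → queue [leaf, node, sink, ledger]
Visit leaf → queue [node, sink, ledger]
Visit node → queue [sink, ledger]
Visit sink → queue [ledger]
Visit ledger → queue []

store -> back -> broker -> edge -> gate -> index -> mesh -> peer -> mirror -> shard -> ingest -> proxy -> queue -> core -> leaf -> node -> sink -> ledger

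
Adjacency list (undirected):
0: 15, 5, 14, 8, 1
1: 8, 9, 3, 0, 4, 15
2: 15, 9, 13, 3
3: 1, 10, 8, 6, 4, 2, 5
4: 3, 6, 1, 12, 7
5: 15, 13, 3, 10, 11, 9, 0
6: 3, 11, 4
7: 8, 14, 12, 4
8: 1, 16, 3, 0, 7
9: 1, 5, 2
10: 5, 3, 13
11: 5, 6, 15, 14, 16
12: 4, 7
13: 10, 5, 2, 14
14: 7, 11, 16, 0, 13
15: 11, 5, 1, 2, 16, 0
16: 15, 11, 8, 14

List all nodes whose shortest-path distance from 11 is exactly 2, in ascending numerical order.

0, 1, 2, 3, 4, 7, 8, 9, 10, 13

Level 0: 11
Level 1: 5, 6, 14, 15, 16
Level 2: 0, 1, 2, 3, 4, 7, 8, 9, 10, 13
Level 3: 12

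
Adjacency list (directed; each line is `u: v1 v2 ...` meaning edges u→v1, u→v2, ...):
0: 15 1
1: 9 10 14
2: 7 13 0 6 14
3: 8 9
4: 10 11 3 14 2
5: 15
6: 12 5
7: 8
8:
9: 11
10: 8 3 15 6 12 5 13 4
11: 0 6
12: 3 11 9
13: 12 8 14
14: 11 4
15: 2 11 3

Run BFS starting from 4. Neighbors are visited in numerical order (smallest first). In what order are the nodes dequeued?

Visit 4; enqueue 2, 3, 10, 11, 14 → queue [2, 3, 10, 11, 14]
Visit 2; enqueue 0, 6, 7, 13 → queue [3, 10, 11, 14, 0, 6, 7, 13]
Visit 3; enqueue 8, 9 → queue [10, 11, 14, 0, 6, 7, 13, 8, 9]
Visit 10; enqueue 5, 12, 15 → queue [11, 14, 0, 6, 7, 13, 8, 9, 5, 12, 15]
Visit 11 → queue [14, 0, 6, 7, 13, 8, 9, 5, 12, 15]
Visit 14 → queue [0, 6, 7, 13, 8, 9, 5, 12, 15]
Visit 0; enqueue 1 → queue [6, 7, 13, 8, 9, 5, 12, 15, 1]
Visit 6 → queue [7, 13, 8, 9, 5, 12, 15, 1]
Visit 7 → queue [13, 8, 9, 5, 12, 15, 1]
Visit 13 → queue [8, 9, 5, 12, 15, 1]
Visit 8 → queue [9, 5, 12, 15, 1]
Visit 9 → queue [5, 12, 15, 1]
Visit 5 → queue [12, 15, 1]
Visit 12 → queue [15, 1]
Visit 15 → queue [1]
Visit 1 → queue []

4 → 2 → 3 → 10 → 11 → 14 → 0 → 6 → 7 → 13 → 8 → 9 → 5 → 12 → 15 → 1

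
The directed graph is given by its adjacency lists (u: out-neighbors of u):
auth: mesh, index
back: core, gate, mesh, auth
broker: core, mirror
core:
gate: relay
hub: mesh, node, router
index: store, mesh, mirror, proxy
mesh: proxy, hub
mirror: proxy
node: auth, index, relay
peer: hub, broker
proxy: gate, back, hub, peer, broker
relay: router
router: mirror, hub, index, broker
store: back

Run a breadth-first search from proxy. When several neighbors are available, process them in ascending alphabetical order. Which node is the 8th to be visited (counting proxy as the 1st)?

Visit proxy; enqueue back, broker, gate, hub, peer → queue [back, broker, gate, hub, peer]
Visit back; enqueue auth, core, mesh → queue [broker, gate, hub, peer, auth, core, mesh]
Visit broker; enqueue mirror → queue [gate, hub, peer, auth, core, mesh, mirror]
Visit gate; enqueue relay → queue [hub, peer, auth, core, mesh, mirror, relay]
Visit hub; enqueue node, router → queue [peer, auth, core, mesh, mirror, relay, node, router]
Visit peer → queue [auth, core, mesh, mirror, relay, node, router]
Visit auth; enqueue index → queue [core, mesh, mirror, relay, node, router, index]
Visit core → queue [mesh, mirror, relay, node, router, index]
Visit mesh → queue [mirror, relay, node, router, index]
Visit mirror → queue [relay, node, router, index]
Visit relay → queue [node, router, index]
Visit node → queue [router, index]
Visit router → queue [index]
Visit index; enqueue store → queue [store]
Visit store → queue []

Visit order: proxy, back, broker, gate, hub, peer, auth, core, mesh, mirror, relay, node, router, index, store

core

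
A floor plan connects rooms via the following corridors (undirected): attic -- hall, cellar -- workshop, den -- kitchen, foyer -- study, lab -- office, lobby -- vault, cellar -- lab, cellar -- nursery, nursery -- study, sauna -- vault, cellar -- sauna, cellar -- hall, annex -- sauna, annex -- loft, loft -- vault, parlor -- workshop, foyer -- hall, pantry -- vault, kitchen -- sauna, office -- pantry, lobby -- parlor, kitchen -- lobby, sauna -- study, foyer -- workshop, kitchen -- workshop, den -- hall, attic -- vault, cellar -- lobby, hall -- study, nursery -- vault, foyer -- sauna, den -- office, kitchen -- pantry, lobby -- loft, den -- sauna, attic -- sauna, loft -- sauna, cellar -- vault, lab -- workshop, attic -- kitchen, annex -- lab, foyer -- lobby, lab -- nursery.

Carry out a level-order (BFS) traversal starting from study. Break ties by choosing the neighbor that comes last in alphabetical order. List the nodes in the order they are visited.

study → sauna → nursery → hall → foyer → vault → loft → kitchen → den → cellar → attic → annex → lab → workshop → lobby → pantry → office → parlor

Visit study; enqueue sauna, nursery, hall, foyer → queue [sauna, nursery, hall, foyer]
Visit sauna; enqueue vault, loft, kitchen, den, cellar, attic, annex → queue [nursery, hall, foyer, vault, loft, kitchen, den, cellar, attic, annex]
Visit nursery; enqueue lab → queue [hall, foyer, vault, loft, kitchen, den, cellar, attic, annex, lab]
Visit hall → queue [foyer, vault, loft, kitchen, den, cellar, attic, annex, lab]
Visit foyer; enqueue workshop, lobby → queue [vault, loft, kitchen, den, cellar, attic, annex, lab, workshop, lobby]
Visit vault; enqueue pantry → queue [loft, kitchen, den, cellar, attic, annex, lab, workshop, lobby, pantry]
Visit loft → queue [kitchen, den, cellar, attic, annex, lab, workshop, lobby, pantry]
Visit kitchen → queue [den, cellar, attic, annex, lab, workshop, lobby, pantry]
Visit den; enqueue office → queue [cellar, attic, annex, lab, workshop, lobby, pantry, office]
Visit cellar → queue [attic, annex, lab, workshop, lobby, pantry, office]
Visit attic → queue [annex, lab, workshop, lobby, pantry, office]
Visit annex → queue [lab, workshop, lobby, pantry, office]
Visit lab → queue [workshop, lobby, pantry, office]
Visit workshop; enqueue parlor → queue [lobby, pantry, office, parlor]
Visit lobby → queue [pantry, office, parlor]
Visit pantry → queue [office, parlor]
Visit office → queue [parlor]
Visit parlor → queue []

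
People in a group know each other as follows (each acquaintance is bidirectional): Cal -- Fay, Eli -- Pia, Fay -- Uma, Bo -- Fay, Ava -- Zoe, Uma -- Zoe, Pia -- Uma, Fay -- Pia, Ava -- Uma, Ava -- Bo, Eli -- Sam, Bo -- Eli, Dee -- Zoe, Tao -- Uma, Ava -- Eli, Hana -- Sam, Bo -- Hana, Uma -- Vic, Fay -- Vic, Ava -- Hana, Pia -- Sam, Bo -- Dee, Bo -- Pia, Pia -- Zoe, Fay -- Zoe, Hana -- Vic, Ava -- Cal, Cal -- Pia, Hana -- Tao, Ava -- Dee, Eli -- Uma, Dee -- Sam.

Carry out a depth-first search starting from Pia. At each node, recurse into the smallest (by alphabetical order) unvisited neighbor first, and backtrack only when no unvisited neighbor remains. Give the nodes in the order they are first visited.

Visit Pia
Pia → Bo
Bo → Ava
Ava → Cal
Cal → Fay
Fay → Uma
Uma → Eli
Eli → Sam
Sam → Dee
Dee → Zoe
Sam → Hana
Hana → Tao
Hana → Vic

Pia, Bo, Ava, Cal, Fay, Uma, Eli, Sam, Dee, Zoe, Hana, Tao, Vic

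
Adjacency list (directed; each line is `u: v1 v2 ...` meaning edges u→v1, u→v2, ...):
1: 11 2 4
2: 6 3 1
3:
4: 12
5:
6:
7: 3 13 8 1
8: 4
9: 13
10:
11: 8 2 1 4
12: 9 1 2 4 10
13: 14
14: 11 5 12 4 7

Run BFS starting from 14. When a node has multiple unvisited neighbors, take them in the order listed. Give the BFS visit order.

14, 11, 5, 12, 4, 7, 8, 2, 1, 9, 10, 3, 13, 6

Visit 14; enqueue 11, 5, 12, 4, 7 → queue [11, 5, 12, 4, 7]
Visit 11; enqueue 8, 2, 1 → queue [5, 12, 4, 7, 8, 2, 1]
Visit 5 → queue [12, 4, 7, 8, 2, 1]
Visit 12; enqueue 9, 10 → queue [4, 7, 8, 2, 1, 9, 10]
Visit 4 → queue [7, 8, 2, 1, 9, 10]
Visit 7; enqueue 3, 13 → queue [8, 2, 1, 9, 10, 3, 13]
Visit 8 → queue [2, 1, 9, 10, 3, 13]
Visit 2; enqueue 6 → queue [1, 9, 10, 3, 13, 6]
Visit 1 → queue [9, 10, 3, 13, 6]
Visit 9 → queue [10, 3, 13, 6]
Visit 10 → queue [3, 13, 6]
Visit 3 → queue [13, 6]
Visit 13 → queue [6]
Visit 6 → queue []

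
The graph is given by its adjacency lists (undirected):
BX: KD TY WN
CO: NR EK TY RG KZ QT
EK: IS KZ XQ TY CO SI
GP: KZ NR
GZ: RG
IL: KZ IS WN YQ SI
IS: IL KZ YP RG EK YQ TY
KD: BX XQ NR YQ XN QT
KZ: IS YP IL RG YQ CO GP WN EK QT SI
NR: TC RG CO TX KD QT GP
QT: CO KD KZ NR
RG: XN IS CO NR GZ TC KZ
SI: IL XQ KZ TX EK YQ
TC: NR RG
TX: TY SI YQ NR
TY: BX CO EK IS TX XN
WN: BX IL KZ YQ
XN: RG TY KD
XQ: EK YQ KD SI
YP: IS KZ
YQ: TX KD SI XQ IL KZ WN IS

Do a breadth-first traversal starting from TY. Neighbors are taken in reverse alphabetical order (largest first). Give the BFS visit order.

TY XN TX IS EK CO BX RG KD YQ SI NR YP KZ IL XQ QT WN TC GZ GP

Visit TY; enqueue XN, TX, IS, EK, CO, BX → queue [XN, TX, IS, EK, CO, BX]
Visit XN; enqueue RG, KD → queue [TX, IS, EK, CO, BX, RG, KD]
Visit TX; enqueue YQ, SI, NR → queue [IS, EK, CO, BX, RG, KD, YQ, SI, NR]
Visit IS; enqueue YP, KZ, IL → queue [EK, CO, BX, RG, KD, YQ, SI, NR, YP, KZ, IL]
Visit EK; enqueue XQ → queue [CO, BX, RG, KD, YQ, SI, NR, YP, KZ, IL, XQ]
Visit CO; enqueue QT → queue [BX, RG, KD, YQ, SI, NR, YP, KZ, IL, XQ, QT]
Visit BX; enqueue WN → queue [RG, KD, YQ, SI, NR, YP, KZ, IL, XQ, QT, WN]
Visit RG; enqueue TC, GZ → queue [KD, YQ, SI, NR, YP, KZ, IL, XQ, QT, WN, TC, GZ]
Visit KD → queue [YQ, SI, NR, YP, KZ, IL, XQ, QT, WN, TC, GZ]
Visit YQ → queue [SI, NR, YP, KZ, IL, XQ, QT, WN, TC, GZ]
Visit SI → queue [NR, YP, KZ, IL, XQ, QT, WN, TC, GZ]
Visit NR; enqueue GP → queue [YP, KZ, IL, XQ, QT, WN, TC, GZ, GP]
Visit YP → queue [KZ, IL, XQ, QT, WN, TC, GZ, GP]
Visit KZ → queue [IL, XQ, QT, WN, TC, GZ, GP]
Visit IL → queue [XQ, QT, WN, TC, GZ, GP]
Visit XQ → queue [QT, WN, TC, GZ, GP]
Visit QT → queue [WN, TC, GZ, GP]
Visit WN → queue [TC, GZ, GP]
Visit TC → queue [GZ, GP]
Visit GZ → queue [GP]
Visit GP → queue []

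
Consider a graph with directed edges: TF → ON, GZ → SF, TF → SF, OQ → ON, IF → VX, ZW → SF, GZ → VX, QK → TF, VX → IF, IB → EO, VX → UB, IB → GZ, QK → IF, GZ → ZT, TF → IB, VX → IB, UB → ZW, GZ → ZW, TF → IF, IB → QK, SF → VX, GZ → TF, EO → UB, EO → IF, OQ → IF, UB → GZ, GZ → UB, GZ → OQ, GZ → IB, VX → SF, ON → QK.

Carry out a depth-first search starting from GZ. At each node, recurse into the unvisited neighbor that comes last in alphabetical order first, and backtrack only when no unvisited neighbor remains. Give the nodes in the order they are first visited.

Visit GZ
GZ → ZW
ZW → SF
SF → VX
VX → UB
VX → IF
VX → IB
IB → QK
QK → TF
TF → ON
IB → EO
GZ → ZT
GZ → OQ

GZ, ZW, SF, VX, UB, IF, IB, QK, TF, ON, EO, ZT, OQ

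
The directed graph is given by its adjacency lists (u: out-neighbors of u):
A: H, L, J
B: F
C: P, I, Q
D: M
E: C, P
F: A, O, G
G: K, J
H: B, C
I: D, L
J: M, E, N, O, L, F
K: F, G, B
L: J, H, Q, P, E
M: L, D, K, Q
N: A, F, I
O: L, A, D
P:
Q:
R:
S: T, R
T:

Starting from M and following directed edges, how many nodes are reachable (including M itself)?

17

BFS from M visits: M, Q, L, K, D, P, J, H, E, G, F, B, O, N, C, A, I
Reachable nodes: 17 of 20 total.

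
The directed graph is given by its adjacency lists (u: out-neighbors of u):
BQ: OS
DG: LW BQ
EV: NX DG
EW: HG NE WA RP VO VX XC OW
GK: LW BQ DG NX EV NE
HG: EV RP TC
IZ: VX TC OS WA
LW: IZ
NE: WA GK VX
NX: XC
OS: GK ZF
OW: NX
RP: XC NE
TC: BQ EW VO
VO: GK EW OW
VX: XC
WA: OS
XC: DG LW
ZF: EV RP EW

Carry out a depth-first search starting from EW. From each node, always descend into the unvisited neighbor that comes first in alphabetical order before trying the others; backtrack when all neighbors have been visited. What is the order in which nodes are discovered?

EW, HG, EV, DG, BQ, OS, GK, LW, IZ, TC, VO, OW, NX, XC, VX, WA, NE, ZF, RP

Visit EW
EW → HG
HG → EV
EV → DG
DG → BQ
BQ → OS
OS → GK
GK → LW
LW → IZ
IZ → TC
TC → VO
VO → OW
OW → NX
NX → XC
IZ → VX
IZ → WA
GK → NE
OS → ZF
ZF → RP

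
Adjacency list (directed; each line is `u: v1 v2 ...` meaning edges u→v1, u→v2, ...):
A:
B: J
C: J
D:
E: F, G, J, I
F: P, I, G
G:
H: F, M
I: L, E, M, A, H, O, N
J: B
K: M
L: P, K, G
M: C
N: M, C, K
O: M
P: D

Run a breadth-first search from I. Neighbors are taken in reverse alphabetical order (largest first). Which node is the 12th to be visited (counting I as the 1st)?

G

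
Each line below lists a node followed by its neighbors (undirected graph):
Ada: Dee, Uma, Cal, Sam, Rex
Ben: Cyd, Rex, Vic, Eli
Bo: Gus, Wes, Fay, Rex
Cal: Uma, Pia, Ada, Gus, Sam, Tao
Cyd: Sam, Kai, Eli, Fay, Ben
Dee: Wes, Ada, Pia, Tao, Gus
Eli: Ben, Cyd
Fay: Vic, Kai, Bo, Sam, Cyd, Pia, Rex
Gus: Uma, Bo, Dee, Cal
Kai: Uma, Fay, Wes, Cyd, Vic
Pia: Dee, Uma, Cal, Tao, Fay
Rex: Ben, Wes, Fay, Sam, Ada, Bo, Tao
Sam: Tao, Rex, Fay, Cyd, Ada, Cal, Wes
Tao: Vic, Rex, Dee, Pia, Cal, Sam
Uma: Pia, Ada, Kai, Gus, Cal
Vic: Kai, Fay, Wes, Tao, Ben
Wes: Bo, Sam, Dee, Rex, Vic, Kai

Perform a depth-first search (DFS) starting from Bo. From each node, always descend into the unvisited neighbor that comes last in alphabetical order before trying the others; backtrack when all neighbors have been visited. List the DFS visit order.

Visit Bo
Bo → Wes
Wes → Vic
Vic → Tao
Tao → Sam
Sam → Rex
Rex → Fay
Fay → Pia
Pia → Uma
Uma → Kai
Kai → Cyd
Cyd → Eli
Eli → Ben
Uma → Gus
Gus → Dee
Dee → Ada
Ada → Cal

Bo -> Wes -> Vic -> Tao -> Sam -> Rex -> Fay -> Pia -> Uma -> Kai -> Cyd -> Eli -> Ben -> Gus -> Dee -> Ada -> Cal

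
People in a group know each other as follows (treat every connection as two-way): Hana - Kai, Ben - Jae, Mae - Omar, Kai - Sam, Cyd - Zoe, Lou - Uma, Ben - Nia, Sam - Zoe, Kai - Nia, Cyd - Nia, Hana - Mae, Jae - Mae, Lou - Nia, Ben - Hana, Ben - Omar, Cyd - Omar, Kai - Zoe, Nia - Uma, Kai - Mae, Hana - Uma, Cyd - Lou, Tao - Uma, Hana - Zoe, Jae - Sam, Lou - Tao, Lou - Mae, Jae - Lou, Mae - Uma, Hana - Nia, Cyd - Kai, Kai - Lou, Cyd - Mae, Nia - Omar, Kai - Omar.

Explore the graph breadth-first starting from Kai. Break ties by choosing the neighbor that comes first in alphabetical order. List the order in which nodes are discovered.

Kai → Cyd → Hana → Lou → Mae → Nia → Omar → Sam → Zoe → Ben → Uma → Jae → Tao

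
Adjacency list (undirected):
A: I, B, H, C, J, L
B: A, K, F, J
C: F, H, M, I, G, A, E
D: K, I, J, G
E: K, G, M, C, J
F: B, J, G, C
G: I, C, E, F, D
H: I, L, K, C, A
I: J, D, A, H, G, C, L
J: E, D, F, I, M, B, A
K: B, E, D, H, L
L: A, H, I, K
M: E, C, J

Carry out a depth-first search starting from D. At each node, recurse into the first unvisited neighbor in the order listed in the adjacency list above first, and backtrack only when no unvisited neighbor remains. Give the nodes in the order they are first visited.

Visit D
D → K
K → B
B → A
A → I
I → J
J → E
E → G
G → C
C → F
C → H
H → L
C → M

D K B A I J E G C F H L M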